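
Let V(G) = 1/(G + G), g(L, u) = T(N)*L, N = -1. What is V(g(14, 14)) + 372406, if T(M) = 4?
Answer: 41709473/112 ≈ 3.7241e+5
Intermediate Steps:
g(L, u) = 4*L
V(G) = 1/(2*G)
V(g(14, 14)) + 372406 = 1/(2*((4*14))) + 372406 = (1/2)/56 + 372406 = (1/2)*(1/56) + 372406 = 1/112 + 372406 = 41709473/112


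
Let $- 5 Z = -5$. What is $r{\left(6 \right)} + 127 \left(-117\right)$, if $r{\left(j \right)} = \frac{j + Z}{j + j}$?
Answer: $- \frac{178301}{12} \approx -14858.0$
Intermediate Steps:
$Z = 1$ ($Z = \left(- \frac{1}{5}\right) \left(-5\right) = 1$)
$r{\left(j \right)} = \frac{1 + j}{2 j}$ ($r{\left(j \right)} = \frac{j + 1}{j + j} = \frac{1 + j}{2 j}$)
$r{\left(6 \right)} + 127 \left(-117\right) = \frac{1 + 6}{2 \cdot 6} + 127 \left(-117\right) = \frac{1}{2} \cdot \frac{1}{6} \cdot 7 - 14859 = \frac{7}{12} - 14859 = - \frac{178301}{12}$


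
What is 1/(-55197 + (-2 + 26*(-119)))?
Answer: -1/58293 ≈ -1.7155e-5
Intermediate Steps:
1/(-55197 + (-2 + 26*(-119))) = 1/(-55197 + (-2 - 3094)) = 1/(-55197 - 3096) = 1/(-58293) = -1/58293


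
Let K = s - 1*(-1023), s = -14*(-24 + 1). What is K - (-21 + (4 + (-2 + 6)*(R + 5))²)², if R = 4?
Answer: -2491896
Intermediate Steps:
s = 322 (s = -14*(-23) = 322)
K = 1345 (K = 322 - 1*(-1023) = 322 + 1023 = 1345)
K - (-21 + (4 + (-2 + 6)*(R + 5))²)² = 1345 - (-21 + (4 + (-2 + 6)*(4 + 5))²)² = 1345 - (-21 + (4 + 4*9)²)² = 1345 - (-21 + (4 + 36)²)² = 1345 - (-21 + 40²)² = 1345 - (-21 + 1600)² = 1345 - 1*1579² = 1345 - 1*2493241 = 1345 - 2493241 = -2491896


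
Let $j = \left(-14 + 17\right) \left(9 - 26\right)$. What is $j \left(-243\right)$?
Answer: $12393$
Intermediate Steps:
$j = -51$ ($j = 3 \left(-17\right) = -51$)
$j \left(-243\right) = \left(-51\right) \left(-243\right) = 12393$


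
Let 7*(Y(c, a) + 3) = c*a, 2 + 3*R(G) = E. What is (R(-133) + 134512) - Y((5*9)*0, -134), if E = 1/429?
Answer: 173119948/1287 ≈ 1.3451e+5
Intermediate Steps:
E = 1/429 ≈ 0.0023310
R(G) = -857/1287 (R(G) = -⅔ + (⅓)*(1/429) = -⅔ + 1/1287 = -857/1287)
Y(c, a) = -3 + a*c/7 (Y(c, a) = -3 + (c*a)/7 = -3 + (a*c)/7 = -3 + a*c/7)
(R(-133) + 134512) - Y((5*9)*0, -134) = (-857/1287 + 134512) - (-3 + (⅐)*(-134)*((5*9)*0)) = 173116087/1287 - (-3 + (⅐)*(-134)*(45*0)) = 173116087/1287 - (-3 + (⅐)*(-134)*0) = 173116087/1287 - (-3 + 0) = 173116087/1287 - 1*(-3) = 173116087/1287 + 3 = 173119948/1287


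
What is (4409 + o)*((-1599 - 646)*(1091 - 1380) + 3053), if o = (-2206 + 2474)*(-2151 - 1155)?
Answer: -574677360942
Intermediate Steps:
o = -886008 (o = 268*(-3306) = -886008)
(4409 + o)*((-1599 - 646)*(1091 - 1380) + 3053) = (4409 - 886008)*((-1599 - 646)*(1091 - 1380) + 3053) = -881599*(-2245*(-289) + 3053) = -881599*(648805 + 3053) = -881599*651858 = -574677360942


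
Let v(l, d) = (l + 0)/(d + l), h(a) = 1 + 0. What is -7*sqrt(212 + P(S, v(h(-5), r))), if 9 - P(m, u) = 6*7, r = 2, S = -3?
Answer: -7*sqrt(179) ≈ -93.654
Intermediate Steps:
h(a) = 1
v(l, d) = l/(d + l)
P(m, u) = -33 (P(m, u) = 9 - 6*7 = 9 - 1*42 = 9 - 42 = -33)
-7*sqrt(212 + P(S, v(h(-5), r))) = -7*sqrt(212 - 33) = -7*sqrt(179)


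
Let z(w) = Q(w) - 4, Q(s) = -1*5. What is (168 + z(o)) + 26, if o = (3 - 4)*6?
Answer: 185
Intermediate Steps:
Q(s) = -5
o = -6 (o = -1*6 = -6)
z(w) = -9 (z(w) = -5 - 4 = -9)
(168 + z(o)) + 26 = (168 - 9) + 26 = 159 + 26 = 185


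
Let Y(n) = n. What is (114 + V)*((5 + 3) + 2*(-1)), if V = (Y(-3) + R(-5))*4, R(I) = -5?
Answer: 492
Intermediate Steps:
V = -32 (V = (-3 - 5)*4 = -8*4 = -32)
(114 + V)*((5 + 3) + 2*(-1)) = (114 - 32)*((5 + 3) + 2*(-1)) = 82*(8 - 2) = 82*6 = 492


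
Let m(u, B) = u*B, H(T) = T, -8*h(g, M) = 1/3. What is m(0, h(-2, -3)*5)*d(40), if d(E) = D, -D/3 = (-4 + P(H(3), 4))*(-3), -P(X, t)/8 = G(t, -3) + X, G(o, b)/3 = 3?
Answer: 0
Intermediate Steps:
h(g, M) = -1/24 (h(g, M) = -⅛/3 = -⅛*⅓ = -1/24)
G(o, b) = 9 (G(o, b) = 3*3 = 9)
P(X, t) = -72 - 8*X (P(X, t) = -8*(9 + X) = -72 - 8*X)
D = -900 (D = -3*(-4 + (-72 - 8*3))*(-3) = -3*(-4 + (-72 - 24))*(-3) = -3*(-4 - 96)*(-3) = -(-300)*(-3) = -3*300 = -900)
d(E) = -900
m(u, B) = B*u
m(0, h(-2, -3)*5)*d(40) = (-1/24*5*0)*(-900) = -5/24*0*(-900) = 0*(-900) = 0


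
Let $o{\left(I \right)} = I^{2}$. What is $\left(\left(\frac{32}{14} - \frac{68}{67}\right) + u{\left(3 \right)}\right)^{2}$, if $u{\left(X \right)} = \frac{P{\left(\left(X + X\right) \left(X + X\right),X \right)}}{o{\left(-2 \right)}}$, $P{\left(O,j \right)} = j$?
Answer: $\frac{14371681}{3519376} \approx 4.0836$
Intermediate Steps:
$u{\left(X \right)} = \frac{X}{4}$ ($u{\left(X \right)} = \frac{X}{\left(-2\right)^{2}} = \frac{X}{4}$)
$\left(\left(\frac{32}{14} - \frac{68}{67}\right) + u{\left(3 \right)}\right)^{2} = \left(\left(\frac{32}{14} - \frac{68}{67}\right) + \frac{1}{4} \cdot 3\right)^{2} = \left(\left(32 \cdot \frac{1}{14} - \frac{68}{67}\right) + \frac{3}{4}\right)^{2} = \left(\left(\frac{16}{7} - \frac{68}{67}\right) + \frac{3}{4}\right)^{2} = \left(\frac{596}{469} + \frac{3}{4}\right)^{2} = \left(\frac{3791}{1876}\right)^{2} = \frac{14371681}{3519376}$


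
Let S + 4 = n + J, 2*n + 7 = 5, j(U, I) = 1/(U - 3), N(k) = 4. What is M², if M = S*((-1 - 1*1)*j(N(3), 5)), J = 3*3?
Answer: 64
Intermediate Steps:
J = 9
j(U, I) = 1/(-3 + U)
n = -1 (n = -7/2 + (½)*5 = -7/2 + 5/2 = -1)
S = 4 (S = -4 + (-1 + 9) = -4 + 8 = 4)
M = -8 (M = 4*((-1 - 1*1)/(-3 + 4)) = 4*((-1 - 1)/1) = 4*(-2*1) = 4*(-2) = -8)
M² = (-8)² = 64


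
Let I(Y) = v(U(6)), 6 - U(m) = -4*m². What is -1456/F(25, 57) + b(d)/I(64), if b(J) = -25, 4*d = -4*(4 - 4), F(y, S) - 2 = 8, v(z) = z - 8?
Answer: -103501/710 ≈ -145.78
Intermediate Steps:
U(m) = 6 + 4*m² (U(m) = 6 - (-4)*m² = 6 + 4*m²)
v(z) = -8 + z
F(y, S) = 10 (F(y, S) = 2 + 8 = 10)
I(Y) = 142 (I(Y) = -8 + (6 + 4*6²) = -8 + (6 + 4*36) = -8 + (6 + 144) = -8 + 150 = 142)
d = 0 (d = (-4*(4 - 4))/4 = (-4*0)/4 = (¼)*0 = 0)
-1456/F(25, 57) + b(d)/I(64) = -1456/10 - 25/142 = -1456*⅒ - 25*1/142 = -728/5 - 25/142 = -103501/710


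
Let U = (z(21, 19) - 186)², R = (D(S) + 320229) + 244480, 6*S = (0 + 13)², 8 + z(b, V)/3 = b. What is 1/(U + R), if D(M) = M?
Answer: 6/3518077 ≈ 1.7055e-6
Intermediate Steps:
z(b, V) = -24 + 3*b
S = 169/6 (S = (0 + 13)²/6 = (⅙)*13² = (⅙)*169 = 169/6 ≈ 28.167)
R = 3388423/6 (R = (169/6 + 320229) + 244480 = 1921543/6 + 244480 = 3388423/6 ≈ 5.6474e+5)
U = 21609 (U = ((-24 + 3*21) - 186)² = ((-24 + 63) - 186)² = (39 - 186)² = (-147)² = 21609)
1/(U + R) = 1/(21609 + 3388423/6) = 1/(3518077/6) = 6/3518077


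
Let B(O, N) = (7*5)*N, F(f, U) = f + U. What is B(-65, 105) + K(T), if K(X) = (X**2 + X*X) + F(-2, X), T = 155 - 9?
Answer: 46451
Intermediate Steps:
F(f, U) = U + f
T = 146
K(X) = -2 + X + 2*X**2 (K(X) = (X**2 + X*X) + (X - 2) = (X**2 + X**2) + (-2 + X) = 2*X**2 + (-2 + X) = -2 + X + 2*X**2)
B(O, N) = 35*N
B(-65, 105) + K(T) = 35*105 + (-2 + 146 + 2*146**2) = 3675 + (-2 + 146 + 2*21316) = 3675 + (-2 + 146 + 42632) = 3675 + 42776 = 46451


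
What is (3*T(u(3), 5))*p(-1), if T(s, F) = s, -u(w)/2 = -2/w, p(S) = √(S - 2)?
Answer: 4*I*√3 ≈ 6.9282*I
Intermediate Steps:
p(S) = √(-2 + S)
u(w) = 4/w (u(w) = -(-4)/w = 4/w)
(3*T(u(3), 5))*p(-1) = (3*(4/3))*√(-2 - 1) = (3*(4*(⅓)))*√(-3) = (3*(4/3))*(I*√3) = 4*(I*√3) = 4*I*√3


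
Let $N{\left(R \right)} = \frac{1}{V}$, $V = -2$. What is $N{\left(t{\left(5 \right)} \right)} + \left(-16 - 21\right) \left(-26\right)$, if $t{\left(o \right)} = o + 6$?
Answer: $\frac{1923}{2} \approx 961.5$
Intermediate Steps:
$t{\left(o \right)} = 6 + o$
$N{\left(R \right)} = - \frac{1}{2}$ ($N{\left(R \right)} = \frac{1}{-2} = - \frac{1}{2}$)
$N{\left(t{\left(5 \right)} \right)} + \left(-16 - 21\right) \left(-26\right) = - \frac{1}{2} + \left(-16 - 21\right) \left(-26\right) = - \frac{1}{2} - -962 = - \frac{1}{2} + 962 = \frac{1923}{2}$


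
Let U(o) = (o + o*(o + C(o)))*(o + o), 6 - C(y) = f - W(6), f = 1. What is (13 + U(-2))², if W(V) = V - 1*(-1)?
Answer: 10201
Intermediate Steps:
W(V) = 1 + V (W(V) = V + 1 = 1 + V)
C(y) = 12 (C(y) = 6 - (1 - (1 + 6)) = 6 - (1 - 1*7) = 6 - (1 - 7) = 6 - 1*(-6) = 6 + 6 = 12)
U(o) = 2*o*(o + o*(12 + o)) (U(o) = (o + o*(o + 12))*(o + o) = (o + o*(12 + o))*(2*o) = 2*o*(o + o*(12 + o)))
(13 + U(-2))² = (13 + 2*(-2)²*(13 - 2))² = (13 + 2*4*11)² = (13 + 88)² = 101² = 10201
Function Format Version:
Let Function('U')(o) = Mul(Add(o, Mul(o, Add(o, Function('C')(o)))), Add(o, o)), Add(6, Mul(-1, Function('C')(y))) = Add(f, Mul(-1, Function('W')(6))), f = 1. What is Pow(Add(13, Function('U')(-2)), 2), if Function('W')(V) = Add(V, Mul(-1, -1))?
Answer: 10201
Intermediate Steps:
Function('W')(V) = Add(1, V) (Function('W')(V) = Add(V, 1) = Add(1, V))
Function('C')(y) = 12 (Function('C')(y) = Add(6, Mul(-1, Add(1, Mul(-1, Add(1, 6))))) = Add(6, Mul(-1, Add(1, Mul(-1, 7)))) = Add(6, Mul(-1, Add(1, -7))) = Add(6, Mul(-1, -6)) = Add(6, 6) = 12)
Function('U')(o) = Mul(2, o, Add(o, Mul(o, Add(12, o)))) (Function('U')(o) = Mul(Add(o, Mul(o, Add(o, 12))), Add(o, o)) = Mul(Add(o, Mul(o, Add(12, o))), Mul(2, o)) = Mul(2, o, Add(o, Mul(o, Add(12, o)))))
Pow(Add(13, Function('U')(-2)), 2) = Pow(Add(13, Mul(2, Pow(-2, 2), Add(13, -2))), 2) = Pow(Add(13, Mul(2, 4, 11)), 2) = Pow(Add(13, 88), 2) = Pow(101, 2) = 10201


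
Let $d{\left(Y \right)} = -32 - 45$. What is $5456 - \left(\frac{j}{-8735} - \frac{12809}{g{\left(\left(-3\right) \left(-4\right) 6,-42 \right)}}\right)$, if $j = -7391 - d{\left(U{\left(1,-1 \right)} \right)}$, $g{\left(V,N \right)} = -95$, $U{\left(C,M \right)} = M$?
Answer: $\frac{882988751}{165965} \approx 5320.3$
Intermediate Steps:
$d{\left(Y \right)} = -77$ ($d{\left(Y \right)} = -32 - 45 = -77$)
$j = -7314$ ($j = -7391 - -77 = -7391 + 77 = -7314$)
$5456 - \left(\frac{j}{-8735} - \frac{12809}{g{\left(\left(-3\right) \left(-4\right) 6,-42 \right)}}\right) = 5456 - \left(- \frac{7314}{-8735} - \frac{12809}{-95}\right) = 5456 - \left(\left(-7314\right) \left(- \frac{1}{8735}\right) - - \frac{12809}{95}\right) = 5456 - \left(\frac{7314}{8735} + \frac{12809}{95}\right) = 5456 - \frac{22516289}{165965} = \frac{882988751}{165965}$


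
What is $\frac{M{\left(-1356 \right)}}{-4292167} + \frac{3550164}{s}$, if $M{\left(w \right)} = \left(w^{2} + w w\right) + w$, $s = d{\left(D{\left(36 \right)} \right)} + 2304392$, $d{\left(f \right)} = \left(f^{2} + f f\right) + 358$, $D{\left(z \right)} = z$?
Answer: $\frac{1125973320286}{1650582865019} \approx 0.68217$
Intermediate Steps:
$d{\left(f \right)} = 358 + 2 f^{2}$ ($d{\left(f \right)} = \left(f^{2} + f^{2}\right) + 358 = 2 f^{2} + 358 = 358 + 2 f^{2}$)
$s = 2307342$ ($s = \left(358 + 2 \cdot 36^{2}\right) + 2304392 = \left(358 + 2 \cdot 1296\right) + 2304392 = \left(358 + 2592\right) + 2304392 = 2950 + 2304392 = 2307342$)
$M{\left(w \right)} = w + 2 w^{2}$ ($M{\left(w \right)} = \left(w^{2} + w^{2}\right) + w = 2 w^{2} + w = w + 2 w^{2}$)
$\frac{M{\left(-1356 \right)}}{-4292167} + \frac{3550164}{s} = \frac{\left(-1356\right) \left(1 + 2 \left(-1356\right)\right)}{-4292167} + \frac{3550164}{2307342} = - 1356 \left(1 - 2712\right) \left(- \frac{1}{4292167}\right) + 3550164 \cdot \frac{1}{2307342} = \left(-1356\right) \left(-2711\right) \left(- \frac{1}{4292167}\right) + \frac{591694}{384557} = 3676116 \left(- \frac{1}{4292167}\right) + \frac{591694}{384557} = - \frac{3676116}{4292167} + \frac{591694}{384557} = \frac{1125973320286}{1650582865019}$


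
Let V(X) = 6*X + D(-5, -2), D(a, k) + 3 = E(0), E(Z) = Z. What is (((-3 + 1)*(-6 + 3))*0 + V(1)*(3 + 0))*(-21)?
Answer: -189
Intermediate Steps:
D(a, k) = -3 (D(a, k) = -3 + 0 = -3)
V(X) = -3 + 6*X (V(X) = 6*X - 3 = -3 + 6*X)
(((-3 + 1)*(-6 + 3))*0 + V(1)*(3 + 0))*(-21) = (((-3 + 1)*(-6 + 3))*0 + (-3 + 6*1)*(3 + 0))*(-21) = (-2*(-3)*0 + (-3 + 6)*3)*(-21) = (6*0 + 3*3)*(-21) = (0 + 9)*(-21) = 9*(-21) = -189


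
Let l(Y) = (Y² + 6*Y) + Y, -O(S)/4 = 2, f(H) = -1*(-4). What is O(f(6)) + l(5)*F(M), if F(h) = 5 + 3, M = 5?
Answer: 472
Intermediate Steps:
f(H) = 4
O(S) = -8 (O(S) = -4*2 = -8)
F(h) = 8
l(Y) = Y² + 7*Y
O(f(6)) + l(5)*F(M) = -8 + (5*(7 + 5))*8 = -8 + (5*12)*8 = -8 + 60*8 = -8 + 480 = 472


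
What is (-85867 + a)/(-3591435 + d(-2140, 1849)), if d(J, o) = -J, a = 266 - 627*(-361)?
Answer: -140746/3589295 ≈ -0.039213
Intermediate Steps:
a = 226613 (a = 266 + 226347 = 226613)
(-85867 + a)/(-3591435 + d(-2140, 1849)) = (-85867 + 226613)/(-3591435 - 1*(-2140)) = 140746/(-3591435 + 2140) = 140746/(-3589295) = 140746*(-1/3589295) = -140746/3589295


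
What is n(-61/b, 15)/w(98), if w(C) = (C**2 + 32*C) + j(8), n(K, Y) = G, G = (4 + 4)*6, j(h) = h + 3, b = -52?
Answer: 48/12751 ≈ 0.0037644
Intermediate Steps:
j(h) = 3 + h
G = 48 (G = 8*6 = 48)
n(K, Y) = 48
w(C) = 11 + C**2 + 32*C (w(C) = (C**2 + 32*C) + (3 + 8) = (C**2 + 32*C) + 11 = 11 + C**2 + 32*C)
n(-61/b, 15)/w(98) = 48/(11 + 98**2 + 32*98) = 48/(11 + 9604 + 3136) = 48/12751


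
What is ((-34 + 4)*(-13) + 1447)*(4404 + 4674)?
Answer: 16676286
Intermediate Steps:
((-34 + 4)*(-13) + 1447)*(4404 + 4674) = (-30*(-13) + 1447)*9078 = (390 + 1447)*9078 = 1837*9078 = 16676286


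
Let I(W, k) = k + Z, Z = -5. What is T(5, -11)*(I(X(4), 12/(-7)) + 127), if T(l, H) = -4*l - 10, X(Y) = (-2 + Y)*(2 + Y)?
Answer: -25260/7 ≈ -3608.6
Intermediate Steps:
T(l, H) = -10 - 4*l
I(W, k) = -5 + k (I(W, k) = k - 5 = -5 + k)
T(5, -11)*(I(X(4), 12/(-7)) + 127) = (-10 - 4*5)*((-5 + 12/(-7)) + 127) = (-10 - 20)*((-5 + 12*(-⅐)) + 127) = -30*((-5 - 12/7) + 127) = -30*(-47/7 + 127) = -30*842/7 = -25260/7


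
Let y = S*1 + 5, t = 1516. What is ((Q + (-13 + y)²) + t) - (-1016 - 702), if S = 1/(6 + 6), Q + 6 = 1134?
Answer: 637153/144 ≈ 4424.7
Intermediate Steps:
Q = 1128 (Q = -6 + 1134 = 1128)
S = 1/12 ≈ 0.083333
y = 61/12 (y = (1/12)*1 + 5 = 1/12 + 5 = 61/12 ≈ 5.0833)
((Q + (-13 + y)²) + t) - (-1016 - 702) = ((1128 + (-13 + 61/12)²) + 1516) - (-1016 - 702) = ((1128 + (-95/12)²) + 1516) - 1*(-1718) = ((1128 + 9025/144) + 1516) + 1718 = (171457/144 + 1516) + 1718 = 389761/144 + 1718 = 637153/144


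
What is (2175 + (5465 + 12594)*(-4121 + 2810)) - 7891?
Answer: -23681065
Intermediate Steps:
(2175 + (5465 + 12594)*(-4121 + 2810)) - 7891 = (2175 + 18059*(-1311)) - 7891 = (2175 - 23675349) - 7891 = -23673174 - 7891 = -23681065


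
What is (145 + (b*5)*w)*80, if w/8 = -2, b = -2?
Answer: 24400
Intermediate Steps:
w = -16 (w = 8*(-2) = -16)
(145 + (b*5)*w)*80 = (145 - 2*5*(-16))*80 = (145 - 10*(-16))*80 = (145 + 160)*80 = 305*80 = 24400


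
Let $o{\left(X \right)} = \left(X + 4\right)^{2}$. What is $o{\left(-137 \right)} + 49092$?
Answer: $66781$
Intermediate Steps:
$o{\left(X \right)} = \left(4 + X\right)^{2}$
$o{\left(-137 \right)} + 49092 = \left(4 - 137\right)^{2} + 49092 = \left(-133\right)^{2} + 49092 = 17689 + 49092 = 66781$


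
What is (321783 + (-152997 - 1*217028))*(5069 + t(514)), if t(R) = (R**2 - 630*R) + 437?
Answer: 2610760556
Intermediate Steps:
t(R) = 437 + R**2 - 630*R
(321783 + (-152997 - 1*217028))*(5069 + t(514)) = (321783 + (-152997 - 1*217028))*(5069 + (437 + 514**2 - 630*514)) = (321783 + (-152997 - 217028))*(5069 + (437 + 264196 - 323820)) = (321783 - 370025)*(5069 - 59187) = -48242*(-54118) = 2610760556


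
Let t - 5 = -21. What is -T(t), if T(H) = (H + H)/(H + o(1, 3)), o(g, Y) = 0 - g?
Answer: -32/17 ≈ -1.8824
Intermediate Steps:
t = -16 (t = 5 - 21 = -16)
o(g, Y) = -g
T(H) = 2*H/(-1 + H) (T(H) = (H + H)/(H - 1*1) = (2*H)/(H - 1) = (2*H)/(-1 + H) = 2*H/(-1 + H))
-T(t) = -2*(-16)/(-1 - 16) = -2*(-16)/(-17) = -2*(-16)*(-1)/17 = -1*32/17 = -32/17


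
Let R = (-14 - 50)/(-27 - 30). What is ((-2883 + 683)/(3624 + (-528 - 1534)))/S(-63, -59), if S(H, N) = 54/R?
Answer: -3200/109269 ≈ -0.029286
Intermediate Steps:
R = 64/57 (R = -64/(-57) = -64*(-1/57) = 64/57 ≈ 1.1228)
S(H, N) = 1539/32 (S(H, N) = 54/(64/57) = 54*(57/64) = 1539/32)
((-2883 + 683)/(3624 + (-528 - 1534)))/S(-63, -59) = ((-2883 + 683)/(3624 + (-528 - 1534)))/(1539/32) = -2200/(3624 - 2062)*(32/1539) = -2200/1562*(32/1539) = -2200*1/1562*(32/1539) = -100/71*32/1539 = -3200/109269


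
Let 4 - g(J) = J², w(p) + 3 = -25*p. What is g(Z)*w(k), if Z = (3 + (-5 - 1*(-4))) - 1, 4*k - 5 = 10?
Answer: -1161/4 ≈ -290.25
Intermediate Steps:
k = 15/4 (k = 5/4 + (¼)*10 = 5/4 + 5/2 = 15/4 ≈ 3.7500)
w(p) = -3 - 25*p
Z = 1 (Z = (3 + (-5 + 4)) - 1 = (3 - 1) - 1 = 2 - 1 = 1)
g(J) = 4 - J²
g(Z)*w(k) = (4 - 1*1²)*(-3 - 25*15/4) = (4 - 1*1)*(-3 - 375/4) = (4 - 1)*(-387/4) = 3*(-387/4) = -1161/4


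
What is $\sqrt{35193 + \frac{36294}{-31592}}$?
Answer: $\frac{3 \sqrt{243912389941}}{7898} \approx 187.59$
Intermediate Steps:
$\sqrt{35193 + \frac{36294}{-31592}} = \sqrt{35193 + 36294 \left(- \frac{1}{31592}\right)} = \sqrt{35193 - \frac{18147}{15796}} = \sqrt{\frac{555890481}{15796}} = \frac{3 \sqrt{243912389941}}{7898}$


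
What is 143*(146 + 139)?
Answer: 40755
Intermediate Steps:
143*(146 + 139) = 143*285 = 40755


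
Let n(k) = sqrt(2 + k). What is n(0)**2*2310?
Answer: 4620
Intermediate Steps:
n(0)**2*2310 = (sqrt(2 + 0))**2*2310 = (sqrt(2))**2*2310 = 2*2310 = 4620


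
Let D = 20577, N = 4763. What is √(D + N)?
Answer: 2*√6335 ≈ 159.19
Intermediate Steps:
√(D + N) = √(20577 + 4763) = √25340 = 2*√6335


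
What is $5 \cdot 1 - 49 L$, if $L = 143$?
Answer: $-7002$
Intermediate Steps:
$5 \cdot 1 - 49 L = 5 \cdot 1 - 7007 = 5 - 7007 = -7002$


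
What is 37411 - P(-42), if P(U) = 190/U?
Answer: 785726/21 ≈ 37416.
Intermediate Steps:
37411 - P(-42) = 37411 - 190/(-42) = 37411 - 190*(-1)/42 = 37411 - 1*(-95/21) = 37411 + 95/21 = 785726/21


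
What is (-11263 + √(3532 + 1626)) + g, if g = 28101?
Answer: 16838 + √5158 ≈ 16910.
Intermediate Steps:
(-11263 + √(3532 + 1626)) + g = (-11263 + √(3532 + 1626)) + 28101 = (-11263 + √5158) + 28101 = 16838 + √5158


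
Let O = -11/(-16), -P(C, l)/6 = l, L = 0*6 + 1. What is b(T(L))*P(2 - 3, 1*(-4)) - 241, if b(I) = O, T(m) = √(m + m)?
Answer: -449/2 ≈ -224.50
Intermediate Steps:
L = 1 (L = 0 + 1 = 1)
P(C, l) = -6*l
T(m) = √2*√m (T(m) = √(2*m) = √2*√m)
O = 11/16 (O = -11*(-1/16) = 11/16 ≈ 0.68750)
b(I) = 11/16
b(T(L))*P(2 - 3, 1*(-4)) - 241 = 11*(-6*(-4))/16 - 241 = (11/16)*24 - 241 = 33/2 - 241 = -449/2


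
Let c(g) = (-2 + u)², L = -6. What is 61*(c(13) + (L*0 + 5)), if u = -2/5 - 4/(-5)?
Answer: 11529/25 ≈ 461.16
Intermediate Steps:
u = ⅖ (u = -2*⅕ - 4*(-⅕) = -⅖ + ⅘ = ⅖ ≈ 0.40000)
c(g) = 64/25 (c(g) = (-2 + ⅖)² = (-8/5)² = 64/25)
61*(c(13) + (L*0 + 5)) = 61*(64/25 + (-6*0 + 5)) = 61*(64/25 + (0 + 5)) = 61*(64/25 + 5) = 61*(189/25) = 11529/25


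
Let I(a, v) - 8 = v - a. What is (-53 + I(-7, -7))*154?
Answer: -6930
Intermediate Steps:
I(a, v) = 8 + v - a (I(a, v) = 8 + (v - a) = 8 + v - a)
(-53 + I(-7, -7))*154 = (-53 + (8 - 7 - 1*(-7)))*154 = (-53 + (8 - 7 + 7))*154 = (-53 + 8)*154 = -45*154 = -6930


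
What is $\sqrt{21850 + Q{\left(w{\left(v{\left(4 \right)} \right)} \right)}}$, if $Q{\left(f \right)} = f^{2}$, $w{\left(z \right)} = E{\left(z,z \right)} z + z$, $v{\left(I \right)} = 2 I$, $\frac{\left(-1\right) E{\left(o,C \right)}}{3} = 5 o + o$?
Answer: $\sqrt{1330586} \approx 1153.5$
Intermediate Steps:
$E{\left(o,C \right)} = - 18 o$ ($E{\left(o,C \right)} = - 3 \left(5 o + o\right) = - 3 \cdot 6 o = - 18 o$)
$w{\left(z \right)} = z - 18 z^{2}$ ($w{\left(z \right)} = - 18 z z + z = - 18 z^{2} + z = z - 18 z^{2}$)
$\sqrt{21850 + Q{\left(w{\left(v{\left(4 \right)} \right)} \right)}} = \sqrt{21850 + \left(2 \cdot 4 \left(1 - 18 \cdot 2 \cdot 4\right)\right)^{2}} = \sqrt{21850 + \left(8 \left(1 - 144\right)\right)^{2}} = \sqrt{21850 + \left(8 \left(-143\right)\right)^{2}} = \sqrt{21850 + \left(-1144\right)^{2}} = \sqrt{21850 + 1308736} = \sqrt{1330586}$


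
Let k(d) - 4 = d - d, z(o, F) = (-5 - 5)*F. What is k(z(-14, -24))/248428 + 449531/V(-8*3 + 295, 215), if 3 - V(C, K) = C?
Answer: -27919021549/16644676 ≈ -1677.4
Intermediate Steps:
V(C, K) = 3 - C
z(o, F) = -10*F
k(d) = 4 (k(d) = 4 + (d - d) = 4 + 0 = 4)
k(z(-14, -24))/248428 + 449531/V(-8*3 + 295, 215) = 4/248428 + 449531/(3 - (-8*3 + 295)) = 4*(1/248428) + 449531/(3 - (-24 + 295)) = 1/62107 + 449531/(3 - 1*271) = 1/62107 + 449531/(3 - 271) = 1/62107 + 449531/(-268) = 1/62107 + 449531*(-1/268) = 1/62107 - 449531/268 = -27919021549/16644676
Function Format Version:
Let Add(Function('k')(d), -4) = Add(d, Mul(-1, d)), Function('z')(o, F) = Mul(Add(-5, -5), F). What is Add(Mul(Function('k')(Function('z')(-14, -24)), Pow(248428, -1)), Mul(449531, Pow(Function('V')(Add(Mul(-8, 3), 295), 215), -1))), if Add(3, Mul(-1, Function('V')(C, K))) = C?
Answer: Rational(-27919021549, 16644676) ≈ -1677.4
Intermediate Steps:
Function('V')(C, K) = Add(3, Mul(-1, C))
Function('z')(o, F) = Mul(-10, F)
Function('k')(d) = 4 (Function('k')(d) = Add(4, Add(d, Mul(-1, d))) = Add(4, 0) = 4)
Add(Mul(Function('k')(Function('z')(-14, -24)), Pow(248428, -1)), Mul(449531, Pow(Function('V')(Add(Mul(-8, 3), 295), 215), -1))) = Add(Mul(4, Pow(248428, -1)), Mul(449531, Pow(Add(3, Mul(-1, Add(Mul(-8, 3), 295))), -1))) = Add(Mul(4, Rational(1, 248428)), Mul(449531, Pow(Add(3, Mul(-1, Add(-24, 295))), -1))) = Add(Rational(1, 62107), Mul(449531, Pow(Add(3, Mul(-1, 271)), -1))) = Add(Rational(1, 62107), Mul(449531, Pow(Add(3, -271), -1))) = Add(Rational(1, 62107), Mul(449531, Pow(-268, -1))) = Add(Rational(1, 62107), Mul(449531, Rational(-1, 268))) = Add(Rational(1, 62107), Rational(-449531, 268)) = Rational(-27919021549, 16644676)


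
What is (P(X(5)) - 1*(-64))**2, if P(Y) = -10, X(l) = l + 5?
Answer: 2916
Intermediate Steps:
X(l) = 5 + l
(P(X(5)) - 1*(-64))**2 = (-10 - 1*(-64))**2 = (-10 + 64)**2 = 54**2 = 2916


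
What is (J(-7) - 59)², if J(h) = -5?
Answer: 4096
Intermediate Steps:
(J(-7) - 59)² = (-5 - 59)² = (-64)² = 4096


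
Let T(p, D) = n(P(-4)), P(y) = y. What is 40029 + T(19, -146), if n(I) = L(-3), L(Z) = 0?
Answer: 40029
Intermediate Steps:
n(I) = 0
T(p, D) = 0
40029 + T(19, -146) = 40029 + 0 = 40029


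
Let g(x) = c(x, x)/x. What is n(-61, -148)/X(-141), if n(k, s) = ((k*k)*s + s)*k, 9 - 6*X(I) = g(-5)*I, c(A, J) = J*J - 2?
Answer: -168011080/533 ≈ -3.1522e+5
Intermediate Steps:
c(A, J) = -2 + J² (c(A, J) = J² - 2 = -2 + J²)
g(x) = (-2 + x²)/x
X(I) = 3/2 + 23*I/30 (X(I) = 3/2 - (-5 - 2/(-5))*I/6 = 3/2 - (-5 - 2*(-⅕))*I/6 = 3/2 - (-5 + ⅖)*I/6 = 3/2 - (-23)*I/30 = 3/2 + 23*I/30)
n(k, s) = k*(s + s*k²) (n(k, s) = (k²*s + s)*k = (s*k² + s)*k = (s + s*k²)*k = k*(s + s*k²))
n(-61, -148)/X(-141) = (-61*(-148)*(1 + (-61)²))/(3/2 + (23/30)*(-141)) = (-61*(-148)*(1 + 3721))/(3/2 - 1081/10) = (-61*(-148)*3722)/(-533/5) = 33602216*(-5/533) = -168011080/533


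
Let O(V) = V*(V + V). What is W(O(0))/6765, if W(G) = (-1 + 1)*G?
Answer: 0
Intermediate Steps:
O(V) = 2*V² (O(V) = V*(2*V) = 2*V²)
W(G) = 0 (W(G) = 0*G = 0)
W(O(0))/6765 = 0/6765 = 0*(1/6765) = 0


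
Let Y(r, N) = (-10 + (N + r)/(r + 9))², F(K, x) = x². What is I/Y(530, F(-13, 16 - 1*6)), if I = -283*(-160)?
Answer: 1677907/2890 ≈ 580.59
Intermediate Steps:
Y(r, N) = (-10 + (N + r)/(9 + r))²
I = 45280
I/Y(530, F(-13, 16 - 1*6)) = 45280/(((90 - (16 - 1*6)² + 9*530)²/(9 + 530)²)) = 45280/(((90 - (16 - 6)² + 4770)²/539²)) = 45280/(((90 - 1*10² + 4770)²/290521)) = 45280/(((90 - 1*100 + 4770)²/290521)) = 45280/(((90 - 100 + 4770)²/290521)) = 45280/(((1/290521)*4760²)) = 45280/(((1/290521)*22657600)) = 45280/(462400/5929) = 45280*(5929/462400) = 1677907/2890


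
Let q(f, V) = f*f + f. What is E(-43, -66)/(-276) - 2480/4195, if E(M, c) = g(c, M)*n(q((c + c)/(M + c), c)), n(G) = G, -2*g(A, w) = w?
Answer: -366717023/458535314 ≈ -0.79976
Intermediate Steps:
q(f, V) = f + f² (q(f, V) = f² + f = f + f²)
g(A, w) = -w/2
E(M, c) = -M*c*(1 + 2*c/(M + c))/(M + c) (E(M, c) = (-M/2)*(((c + c)/(M + c))*(1 + (c + c)/(M + c))) = (-M/2)*(((2*c)/(M + c))*(1 + (2*c)/(M + c))) = (-M/2)*((2*c/(M + c))*(1 + 2*c/(M + c))) = (-M/2)*(2*c*(1 + 2*c/(M + c))/(M + c)) = -M*c*(1 + 2*c/(M + c))/(M + c))
E(-43, -66)/(-276) - 2480/4195 = -1*(-43)*(-66)*(-43 + 3*(-66))/(-43 - 66)²/(-276) - 2480/4195 = -1*(-43)*(-66)*(-43 - 198)/(-109)²*(-1/276) - 2480*1/4195 = -1*(-43)*(-66)*1/11881*(-241)*(-1/276) - 496/839 = (683958/11881)*(-1/276) - 496/839 = -113993/546526 - 496/839 = -366717023/458535314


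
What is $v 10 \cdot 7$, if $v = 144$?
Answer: $10080$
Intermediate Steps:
$v 10 \cdot 7 = 144 \cdot 10 \cdot 7 = 144 \cdot 70 = 10080$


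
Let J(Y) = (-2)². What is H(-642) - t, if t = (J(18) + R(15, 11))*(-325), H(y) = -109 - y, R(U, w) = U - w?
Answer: 3133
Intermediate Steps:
J(Y) = 4
t = -2600 (t = (4 + (15 - 1*11))*(-325) = (4 + (15 - 11))*(-325) = (4 + 4)*(-325) = 8*(-325) = -2600)
H(-642) - t = (-109 - 1*(-642)) - 1*(-2600) = (-109 + 642) + 2600 = 533 + 2600 = 3133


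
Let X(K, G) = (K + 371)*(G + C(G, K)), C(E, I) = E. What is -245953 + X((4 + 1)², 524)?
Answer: 169055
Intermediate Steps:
X(K, G) = 2*G*(371 + K) (X(K, G) = (K + 371)*(G + G) = (371 + K)*(2*G) = 2*G*(371 + K))
-245953 + X((4 + 1)², 524) = -245953 + 2*524*(371 + (4 + 1)²) = -245953 + 2*524*(371 + 5²) = -245953 + 2*524*(371 + 25) = -245953 + 2*524*396 = -245953 + 415008 = 169055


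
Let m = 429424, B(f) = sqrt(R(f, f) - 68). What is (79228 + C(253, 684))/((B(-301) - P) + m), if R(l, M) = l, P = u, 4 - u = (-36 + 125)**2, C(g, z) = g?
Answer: 34760300021/191267150650 - 238443*I*sqrt(41)/191267150650 ≈ 0.18174 - 7.9825e-6*I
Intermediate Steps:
u = -7917 (u = 4 - (-36 + 125)**2 = 4 - 1*89**2 = 4 - 1*7921 = 4 - 7921 = -7917)
P = -7917
B(f) = sqrt(-68 + f) (B(f) = sqrt(f - 68) = sqrt(-68 + f))
(79228 + C(253, 684))/((B(-301) - P) + m) = (79228 + 253)/((sqrt(-68 - 301) - 1*(-7917)) + 429424) = 79481/((sqrt(-369) + 7917) + 429424) = 79481/((3*I*sqrt(41) + 7917) + 429424) = 79481/((7917 + 3*I*sqrt(41)) + 429424) = 79481/(437341 + 3*I*sqrt(41))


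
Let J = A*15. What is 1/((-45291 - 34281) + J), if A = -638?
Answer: -1/89142 ≈ -1.1218e-5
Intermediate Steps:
J = -9570 (J = -638*15 = -9570)
1/((-45291 - 34281) + J) = 1/((-45291 - 34281) - 9570) = 1/(-79572 - 9570) = 1/(-89142) = -1/89142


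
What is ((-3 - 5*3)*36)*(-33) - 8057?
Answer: 13327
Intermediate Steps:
((-3 - 5*3)*36)*(-33) - 8057 = ((-3 - 15)*36)*(-33) - 8057 = -18*36*(-33) - 8057 = -648*(-33) - 8057 = 21384 - 8057 = 13327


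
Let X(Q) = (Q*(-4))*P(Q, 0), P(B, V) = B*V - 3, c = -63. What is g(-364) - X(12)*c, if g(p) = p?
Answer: 8708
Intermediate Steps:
P(B, V) = -3 + B*V
X(Q) = 12*Q (X(Q) = (Q*(-4))*(-3 + Q*0) = (-4*Q)*(-3 + 0) = -4*Q*(-3) = 12*Q)
g(-364) - X(12)*c = -364 - 12*12*(-63) = -364 - 144*(-63) = -364 - 1*(-9072) = -364 + 9072 = 8708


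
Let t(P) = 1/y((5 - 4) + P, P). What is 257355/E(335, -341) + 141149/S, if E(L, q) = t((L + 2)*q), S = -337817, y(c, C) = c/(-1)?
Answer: 9990669946784911/337817 ≈ 2.9574e+10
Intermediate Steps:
y(c, C) = -c (y(c, C) = c*(-1) = -c)
t(P) = 1/(-1 - P) (t(P) = 1/(-((5 - 4) + P)) = 1/(-(1 + P)) = 1/(-1 - P))
E(L, q) = -1/(1 + q*(2 + L)) (E(L, q) = -1/(1 + (L + 2)*q) = -1/(1 + (2 + L)*q) = -1/(1 + q*(2 + L)))
257355/E(335, -341) + 141149/S = 257355/((-1/(1 - 341*(2 + 335)))) + 141149/(-337817) = 257355/((-1/(1 - 341*337))) + 141149*(-1/337817) = 257355/((-1/(1 - 114917))) - 141149/337817 = 257355/((-1/(-114916))) - 141149/337817 = 257355/((-1*(-1/114916))) - 141149/337817 = 257355/(1/114916) - 141149/337817 = 257355*114916 - 141149/337817 = 29574207180 - 141149/337817 = 9990669946784911/337817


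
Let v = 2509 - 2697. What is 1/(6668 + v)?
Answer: 1/6480 ≈ 0.00015432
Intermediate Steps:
v = -188
1/(6668 + v) = 1/(6668 - 188) = 1/6480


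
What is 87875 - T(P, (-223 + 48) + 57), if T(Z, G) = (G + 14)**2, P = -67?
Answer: 77059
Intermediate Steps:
T(Z, G) = (14 + G)**2
87875 - T(P, (-223 + 48) + 57) = 87875 - (14 + ((-223 + 48) + 57))**2 = 87875 - (14 + (-175 + 57))**2 = 87875 - (14 - 118)**2 = 87875 - 1*(-104)**2 = 87875 - 1*10816 = 87875 - 10816 = 77059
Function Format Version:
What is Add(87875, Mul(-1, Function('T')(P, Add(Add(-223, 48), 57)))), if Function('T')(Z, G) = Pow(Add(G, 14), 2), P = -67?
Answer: 77059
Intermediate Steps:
Function('T')(Z, G) = Pow(Add(14, G), 2)
Add(87875, Mul(-1, Function('T')(P, Add(Add(-223, 48), 57)))) = Add(87875, Mul(-1, Pow(Add(14, Add(Add(-223, 48), 57)), 2))) = Add(87875, Mul(-1, Pow(Add(14, Add(-175, 57)), 2))) = Add(87875, Mul(-1, Pow(Add(14, -118), 2))) = Add(87875, Mul(-1, Pow(-104, 2))) = Add(87875, Mul(-1, 10816)) = Add(87875, -10816) = 77059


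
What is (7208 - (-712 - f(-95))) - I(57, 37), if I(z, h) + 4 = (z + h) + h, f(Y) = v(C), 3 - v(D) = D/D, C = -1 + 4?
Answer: 7795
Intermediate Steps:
C = 3
v(D) = 2 (v(D) = 3 - D/D = 3 - 1*1 = 3 - 1 = 2)
f(Y) = 2
I(z, h) = -4 + z + 2*h (I(z, h) = -4 + ((z + h) + h) = -4 + ((h + z) + h) = -4 + (z + 2*h) = -4 + z + 2*h)
(7208 - (-712 - f(-95))) - I(57, 37) = (7208 - (-712 - 1*2)) - (-4 + 57 + 2*37) = (7208 - (-712 - 2)) - (-4 + 57 + 74) = (7208 - 1*(-714)) - 1*127 = (7208 + 714) - 127 = 7922 - 127 = 7795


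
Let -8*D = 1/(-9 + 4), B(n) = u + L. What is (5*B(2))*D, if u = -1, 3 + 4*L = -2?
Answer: -9/32 ≈ -0.28125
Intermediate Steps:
L = -5/4 (L = -¾ + (¼)*(-2) = -¾ - ½ = -5/4 ≈ -1.2500)
B(n) = -9/4 (B(n) = -1 - 5/4 = -9/4)
D = 1/40 (D = -1/(8*(-9 + 4)) = -⅛/(-5) = -⅛*(-⅕) = 1/40 ≈ 0.025000)
(5*B(2))*D = (5*(-9/4))*(1/40) = -45/4*1/40 = -9/32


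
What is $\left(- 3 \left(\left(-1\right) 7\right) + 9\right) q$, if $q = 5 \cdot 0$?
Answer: $0$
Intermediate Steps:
$q = 0$
$\left(- 3 \left(\left(-1\right) 7\right) + 9\right) q = \left(- 3 \left(\left(-1\right) 7\right) + 9\right) 0 = \left(\left(-3\right) \left(-7\right) + 9\right) 0 = \left(21 + 9\right) 0 = 30 \cdot 0 = 0$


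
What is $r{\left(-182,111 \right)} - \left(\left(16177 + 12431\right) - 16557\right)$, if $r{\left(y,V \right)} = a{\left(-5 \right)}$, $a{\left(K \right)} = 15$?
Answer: $-12036$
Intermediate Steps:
$r{\left(y,V \right)} = 15$
$r{\left(-182,111 \right)} - \left(\left(16177 + 12431\right) - 16557\right) = 15 - \left(\left(16177 + 12431\right) - 16557\right) = 15 - \left(28608 - 16557\right) = 15 - 12051 = -12036$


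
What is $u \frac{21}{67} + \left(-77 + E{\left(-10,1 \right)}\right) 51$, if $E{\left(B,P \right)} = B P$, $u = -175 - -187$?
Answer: $- \frac{297027}{67} \approx -4433.2$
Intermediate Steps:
$u = 12$ ($u = -175 + 187 = 12$)
$u \frac{21}{67} + \left(-77 + E{\left(-10,1 \right)}\right) 51 = 12 \cdot \frac{21}{67} + \left(-77 - 10\right) 51 = 12 \cdot 21 \cdot \frac{1}{67} + \left(-77 - 10\right) 51 = 12 \cdot \frac{21}{67} - 4437 = \frac{252}{67} - 4437 = - \frac{297027}{67}$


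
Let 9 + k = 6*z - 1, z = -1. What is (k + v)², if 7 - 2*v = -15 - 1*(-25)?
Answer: 1225/4 ≈ 306.25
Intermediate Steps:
v = -3/2 (v = 7/2 - (-15 - 1*(-25))/2 = 7/2 - (-15 + 25)/2 = 7/2 - ½*10 = 7/2 - 5 = -3/2 ≈ -1.5000)
k = -16 (k = -9 + (6*(-1) - 1) = -9 + (-6 - 1) = -9 - 7 = -16)
(k + v)² = (-16 - 3/2)² = (-35/2)² = 1225/4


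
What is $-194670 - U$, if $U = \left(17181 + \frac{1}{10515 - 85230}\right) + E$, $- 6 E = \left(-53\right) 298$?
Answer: $- \frac{16025122249}{74715} \approx -2.1448 \cdot 10^{5}$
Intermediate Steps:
$E = \frac{7897}{3}$ ($E = - \frac{\left(-53\right) 298}{6} = \left(- \frac{1}{6}\right) \left(-15794\right) = \frac{7897}{3} \approx 2632.3$)
$U = \frac{1480353199}{74715}$ ($U = \left(17181 + \frac{1}{10515 - 85230}\right) + \frac{7897}{3} = \left(17181 + \frac{1}{-74715}\right) + \frac{7897}{3} = \left(17181 - \frac{1}{74715}\right) + \frac{7897}{3} = \frac{1283678414}{74715} + \frac{7897}{3} = \frac{1480353199}{74715} \approx 19813.0$)
$-194670 - U = -194670 - \frac{1480353199}{74715} = - \frac{16025122249}{74715}$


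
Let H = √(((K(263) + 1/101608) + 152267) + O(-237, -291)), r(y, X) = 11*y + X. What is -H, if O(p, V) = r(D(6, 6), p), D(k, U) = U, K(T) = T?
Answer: -√393245650920746/50804 ≈ -390.33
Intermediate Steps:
r(y, X) = X + 11*y
O(p, V) = 66 + p (O(p, V) = p + 11*6 = p + 66 = 66 + p)
H = √393245650920746/50804 (H = √(((263 + 1/101608) + 152267) + (66 - 237)) = √(((263 + 1/101608) + 152267) - 171) = √((26722905/101608 + 152267) - 171) = √(15498268241/101608 - 171) = √(15480893273/101608) = √393245650920746/50804 ≈ 390.33)
-H = -√393245650920746/50804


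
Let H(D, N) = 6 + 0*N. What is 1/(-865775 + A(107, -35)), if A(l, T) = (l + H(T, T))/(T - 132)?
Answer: -167/144584538 ≈ -1.1550e-6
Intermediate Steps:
H(D, N) = 6 (H(D, N) = 6 + 0 = 6)
A(l, T) = (6 + l)/(-132 + T) (A(l, T) = (l + 6)/(T - 132) = (6 + l)/(-132 + T))
1/(-865775 + A(107, -35)) = 1/(-865775 + (6 + 107)/(-132 - 35)) = 1/(-865775 + 113/(-167)) = 1/(-865775 - 1/167*113) = 1/(-865775 - 113/167) = 1/(-144584538/167) = -167/144584538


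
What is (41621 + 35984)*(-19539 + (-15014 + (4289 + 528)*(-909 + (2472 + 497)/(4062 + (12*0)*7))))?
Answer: -1390071709987895/4062 ≈ -3.4221e+11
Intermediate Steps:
(41621 + 35984)*(-19539 + (-15014 + (4289 + 528)*(-909 + (2472 + 497)/(4062 + (12*0)*7)))) = 77605*(-19539 + (-15014 + 4817*(-909 + 2969/(4062 + 0*7)))) = 77605*(-19539 + (-15014 + 4817*(-909 + 2969/(4062 + 0)))) = 77605*(-19539 + (-15014 + 4817*(-909 + 2969/4062))) = 77605*(-19539 + (-15014 + 4817*(-3689389/4062))) = 77605*(-19539 + (-15014 - 17771786813/4062)) = 77605*(-19539 - 17832773681/4062) = 77605*(-17912141099/4062) = -1390071709987895/4062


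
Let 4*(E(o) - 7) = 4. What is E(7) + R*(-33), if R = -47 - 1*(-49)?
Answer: -58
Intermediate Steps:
R = 2 (R = -47 + 49 = 2)
E(o) = 8 (E(o) = 7 + (¼)*4 = 7 + 1 = 8)
E(7) + R*(-33) = 8 + 2*(-33) = 8 - 66 = -58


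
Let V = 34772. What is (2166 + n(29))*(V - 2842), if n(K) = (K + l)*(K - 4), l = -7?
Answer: 86721880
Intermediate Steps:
n(K) = (-7 + K)*(-4 + K) (n(K) = (K - 7)*(K - 4) = (-7 + K)*(-4 + K))
(2166 + n(29))*(V - 2842) = (2166 + (28 + 29² - 11*29))*(34772 - 2842) = (2166 + (28 + 841 - 319))*31930 = (2166 + 550)*31930 = 2716*31930 = 86721880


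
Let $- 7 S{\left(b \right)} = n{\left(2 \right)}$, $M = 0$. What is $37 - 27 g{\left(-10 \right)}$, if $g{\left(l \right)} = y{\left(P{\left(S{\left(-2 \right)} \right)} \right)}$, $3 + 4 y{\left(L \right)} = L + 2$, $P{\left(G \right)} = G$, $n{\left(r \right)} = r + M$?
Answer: $\frac{1279}{28} \approx 45.679$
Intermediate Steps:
$n{\left(r \right)} = r$ ($n{\left(r \right)} = r + 0 = r$)
$S{\left(b \right)} = - \frac{2}{7}$ ($S{\left(b \right)} = \left(- \frac{1}{7}\right) 2 = - \frac{2}{7}$)
$y{\left(L \right)} = - \frac{1}{4} + \frac{L}{4}$ ($y{\left(L \right)} = - \frac{3}{4} + \frac{L + 2}{4} = - \frac{3}{4} + \frac{2 + L}{4} = - \frac{3}{4} + \left(\frac{1}{2} + \frac{L}{4}\right) = - \frac{1}{4} + \frac{L}{4}$)
$g{\left(l \right)} = - \frac{9}{28}$ ($g{\left(l \right)} = - \frac{1}{4} + \frac{1}{4} \left(- \frac{2}{7}\right) = - \frac{1}{4} - \frac{1}{14} = - \frac{9}{28}$)
$37 - 27 g{\left(-10 \right)} = 37 - - \frac{243}{28} = 37 + \frac{243}{28} = \frac{1279}{28}$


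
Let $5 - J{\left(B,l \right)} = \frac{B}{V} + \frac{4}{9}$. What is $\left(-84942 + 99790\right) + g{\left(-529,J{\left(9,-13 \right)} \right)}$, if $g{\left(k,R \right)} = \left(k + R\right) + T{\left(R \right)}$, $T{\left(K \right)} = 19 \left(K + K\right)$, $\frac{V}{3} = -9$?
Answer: $\frac{43529}{3} \approx 14510.0$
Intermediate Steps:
$V = -27$ ($V = 3 \left(-9\right) = -27$)
$J{\left(B,l \right)} = \frac{41}{9} + \frac{B}{27}$ ($J{\left(B,l \right)} = 5 - \left(\frac{B}{-27} + \frac{4}{9}\right) = 5 - \left(B \left(- \frac{1}{27}\right) + 4 \cdot \frac{1}{9}\right) = 5 - \left(- \frac{B}{27} + \frac{4}{9}\right) = 5 - \left(\frac{4}{9} - \frac{B}{27}\right) = 5 + \left(- \frac{4}{9} + \frac{B}{27}\right) = \frac{41}{9} + \frac{B}{27}$)
$T{\left(K \right)} = 38 K$ ($T{\left(K \right)} = 19 \cdot 2 K = 38 K$)
$g{\left(k,R \right)} = k + 39 R$ ($g{\left(k,R \right)} = \left(k + R\right) + 38 R = \left(R + k\right) + 38 R = k + 39 R$)
$\left(-84942 + 99790\right) + g{\left(-529,J{\left(9,-13 \right)} \right)} = \left(-84942 + 99790\right) - \left(529 - 39 \left(\frac{41}{9} + \frac{1}{27} \cdot 9\right)\right) = 14848 - \left(529 - 39 \left(\frac{41}{9} + \frac{1}{3}\right)\right) = 14848 + \left(-529 + 39 \cdot \frac{44}{9}\right) = 14848 + \left(-529 + \frac{572}{3}\right) = 14848 - \frac{1015}{3} = \frac{43529}{3}$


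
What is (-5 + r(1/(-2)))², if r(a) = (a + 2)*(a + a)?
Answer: 169/4 ≈ 42.250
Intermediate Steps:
r(a) = 2*a*(2 + a) (r(a) = (2 + a)*(2*a) = 2*a*(2 + a))
(-5 + r(1/(-2)))² = (-5 + 2*(2 + 1/(-2))/(-2))² = (-5 + 2*(-½)*(2 - ½))² = (-5 + 2*(-½)*(3/2))² = (-5 - 3/2)² = (-13/2)² = 169/4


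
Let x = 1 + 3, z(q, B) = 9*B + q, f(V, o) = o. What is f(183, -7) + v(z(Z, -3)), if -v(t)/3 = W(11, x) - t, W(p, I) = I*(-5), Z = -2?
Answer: -34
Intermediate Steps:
z(q, B) = q + 9*B
x = 4
W(p, I) = -5*I
v(t) = 60 + 3*t (v(t) = -3*(-5*4 - t) = -3*(-20 - t) = 60 + 3*t)
f(183, -7) + v(z(Z, -3)) = -7 + (60 + 3*(-2 + 9*(-3))) = -7 + (60 + 3*(-2 - 27)) = -7 + (60 + 3*(-29)) = -7 + (60 - 87) = -7 - 27 = -34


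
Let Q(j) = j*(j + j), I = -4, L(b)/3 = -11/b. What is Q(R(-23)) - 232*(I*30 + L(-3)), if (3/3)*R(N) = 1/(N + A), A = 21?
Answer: 50577/2 ≈ 25289.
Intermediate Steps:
L(b) = -33/b (L(b) = 3*(-11/b) = -33/b)
R(N) = 1/(21 + N) (R(N) = 1/(N + 21) = 1/(21 + N))
Q(j) = 2*j**2 (Q(j) = j*(2*j) = 2*j**2)
Q(R(-23)) - 232*(I*30 + L(-3)) = 2*(1/(21 - 23))**2 - 232*(-4*30 - 33/(-3)) = 2*(1/(-2))**2 - 232*(-120 - 33*(-1/3)) = 2*(-1/2)**2 - 232*(-120 + 11) = 2*(1/4) - 232*(-109) = 1/2 - 1*(-25288) = 1/2 + 25288 = 50577/2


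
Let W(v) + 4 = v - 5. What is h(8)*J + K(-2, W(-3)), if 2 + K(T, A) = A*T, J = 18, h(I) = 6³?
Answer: 3910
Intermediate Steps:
W(v) = -9 + v (W(v) = -4 + (v - 5) = -4 + (-5 + v) = -9 + v)
h(I) = 216
K(T, A) = -2 + A*T
h(8)*J + K(-2, W(-3)) = 216*18 + (-2 + (-9 - 3)*(-2)) = 3888 + (-2 - 12*(-2)) = 3888 + (-2 + 24) = 3888 + 22 = 3910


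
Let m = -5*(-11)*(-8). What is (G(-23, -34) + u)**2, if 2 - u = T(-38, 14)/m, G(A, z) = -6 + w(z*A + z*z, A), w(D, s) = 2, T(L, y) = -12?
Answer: 49729/12100 ≈ 4.1098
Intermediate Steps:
m = -440 (m = 55*(-8) = -440)
G(A, z) = -4 (G(A, z) = -6 + 2 = -4)
u = 217/110 (u = 2 - (-12)/(-440) = 2 - (-12)*(-1)/440 = 2 - 1*3/110 = 2 - 3/110 = 217/110 ≈ 1.9727)
(G(-23, -34) + u)**2 = (-4 + 217/110)**2 = (-223/110)**2 = 49729/12100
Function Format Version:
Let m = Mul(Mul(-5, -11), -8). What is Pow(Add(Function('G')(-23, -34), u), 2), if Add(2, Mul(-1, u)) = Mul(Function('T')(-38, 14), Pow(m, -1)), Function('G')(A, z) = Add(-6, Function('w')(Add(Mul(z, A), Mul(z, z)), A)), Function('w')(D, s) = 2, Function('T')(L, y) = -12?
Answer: Rational(49729, 12100) ≈ 4.1098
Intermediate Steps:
m = -440 (m = Mul(55, -8) = -440)
Function('G')(A, z) = -4 (Function('G')(A, z) = Add(-6, 2) = -4)
u = Rational(217, 110) (u = Add(2, Mul(-1, Mul(-12, Pow(-440, -1)))) = Add(2, Mul(-1, Mul(-12, Rational(-1, 440)))) = Add(2, Mul(-1, Rational(3, 110))) = Add(2, Rational(-3, 110)) = Rational(217, 110) ≈ 1.9727)
Pow(Add(Function('G')(-23, -34), u), 2) = Pow(Add(-4, Rational(217, 110)), 2) = Pow(Rational(-223, 110), 2) = Rational(49729, 12100)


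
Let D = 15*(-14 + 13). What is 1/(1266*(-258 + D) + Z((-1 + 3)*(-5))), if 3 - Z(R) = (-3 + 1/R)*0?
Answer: -1/345615 ≈ -2.8934e-6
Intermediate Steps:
Z(R) = 3 (Z(R) = 3 - (-3 + 1/R)*0 = 3 - 1*0 = 3 + 0 = 3)
D = -15 (D = 15*(-1) = -15)
1/(1266*(-258 + D) + Z((-1 + 3)*(-5))) = 1/(1266*(-258 - 15) + 3) = 1/(1266*(-273) + 3) = 1/(-345618 + 3) = 1/(-345615) = -1/345615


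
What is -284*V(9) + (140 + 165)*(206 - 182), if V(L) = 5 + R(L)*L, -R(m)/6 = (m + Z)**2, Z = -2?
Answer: 757364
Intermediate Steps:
R(m) = -6*(-2 + m)**2 (R(m) = -6*(m - 2)**2 = -6*(-2 + m)**2)
V(L) = 5 - 6*L*(-2 + L)**2 (V(L) = 5 + (-6*(-2 + L)**2)*L = 5 - 6*L*(-2 + L)**2)
-284*V(9) + (140 + 165)*(206 - 182) = -284*(5 - 6*9*(-2 + 9)**2) + (140 + 165)*(206 - 182) = -284*(5 - 6*9*7**2) + 305*24 = -284*(5 - 6*9*49) + 7320 = -284*(5 - 2646) + 7320 = -284*(-2641) + 7320 = 750044 + 7320 = 757364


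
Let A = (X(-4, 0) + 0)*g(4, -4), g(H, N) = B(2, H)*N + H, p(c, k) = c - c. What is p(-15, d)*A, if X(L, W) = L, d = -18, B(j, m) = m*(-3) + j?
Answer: 0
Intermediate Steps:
B(j, m) = j - 3*m (B(j, m) = -3*m + j = j - 3*m)
p(c, k) = 0
g(H, N) = H + N*(2 - 3*H) (g(H, N) = (2 - 3*H)*N + H = N*(2 - 3*H) + H = H + N*(2 - 3*H))
A = -176 (A = (-4 + 0)*(4 - 1*(-4)*(-2 + 3*4)) = -4*(4 - 1*(-4)*(-2 + 12)) = -4*(4 - 1*(-4)*10) = -4*(4 + 40) = -4*44 = -176)
p(-15, d)*A = 0*(-176) = 0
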